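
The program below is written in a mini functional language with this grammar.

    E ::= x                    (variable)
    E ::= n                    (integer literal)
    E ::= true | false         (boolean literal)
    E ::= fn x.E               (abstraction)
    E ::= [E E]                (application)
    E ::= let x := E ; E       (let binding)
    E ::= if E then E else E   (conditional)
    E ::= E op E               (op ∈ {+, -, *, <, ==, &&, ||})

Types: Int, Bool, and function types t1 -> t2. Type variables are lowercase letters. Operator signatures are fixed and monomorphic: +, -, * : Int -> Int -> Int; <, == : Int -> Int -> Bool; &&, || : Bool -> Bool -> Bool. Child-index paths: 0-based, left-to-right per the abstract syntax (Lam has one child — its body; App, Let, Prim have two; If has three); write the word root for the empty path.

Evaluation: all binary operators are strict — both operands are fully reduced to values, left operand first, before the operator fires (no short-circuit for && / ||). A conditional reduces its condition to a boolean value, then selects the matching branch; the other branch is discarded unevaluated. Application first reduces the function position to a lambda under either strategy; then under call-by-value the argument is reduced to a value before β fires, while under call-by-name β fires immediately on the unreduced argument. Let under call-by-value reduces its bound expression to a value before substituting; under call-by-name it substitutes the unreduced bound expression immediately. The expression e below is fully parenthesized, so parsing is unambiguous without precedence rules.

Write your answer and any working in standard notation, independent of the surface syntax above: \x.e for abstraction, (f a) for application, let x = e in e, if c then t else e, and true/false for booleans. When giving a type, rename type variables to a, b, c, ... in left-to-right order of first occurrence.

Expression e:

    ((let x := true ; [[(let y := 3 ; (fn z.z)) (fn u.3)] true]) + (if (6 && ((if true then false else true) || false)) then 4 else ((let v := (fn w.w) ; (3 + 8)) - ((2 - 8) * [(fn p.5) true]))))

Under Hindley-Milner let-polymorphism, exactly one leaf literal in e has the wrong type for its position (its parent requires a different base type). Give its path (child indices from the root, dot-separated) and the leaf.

Answer: 1.0.0 : 6

Working:
let x : Bool
let y : Int
z : a
\z._ : a -> a
\u._ : b -> Int
  unify a -> a ~ (b -> Int) -> c
  unify a ~ b -> Int
  unify b -> Int ~ c
_ _ : b -> Int
  unify b -> Int ~ Bool -> d
  unify b ~ Bool
  unify Int ~ d
_ _ : Int
  unify Int ~ Int
  unify Int ~ Bool
  FAIL: mismatch Int ~ Bool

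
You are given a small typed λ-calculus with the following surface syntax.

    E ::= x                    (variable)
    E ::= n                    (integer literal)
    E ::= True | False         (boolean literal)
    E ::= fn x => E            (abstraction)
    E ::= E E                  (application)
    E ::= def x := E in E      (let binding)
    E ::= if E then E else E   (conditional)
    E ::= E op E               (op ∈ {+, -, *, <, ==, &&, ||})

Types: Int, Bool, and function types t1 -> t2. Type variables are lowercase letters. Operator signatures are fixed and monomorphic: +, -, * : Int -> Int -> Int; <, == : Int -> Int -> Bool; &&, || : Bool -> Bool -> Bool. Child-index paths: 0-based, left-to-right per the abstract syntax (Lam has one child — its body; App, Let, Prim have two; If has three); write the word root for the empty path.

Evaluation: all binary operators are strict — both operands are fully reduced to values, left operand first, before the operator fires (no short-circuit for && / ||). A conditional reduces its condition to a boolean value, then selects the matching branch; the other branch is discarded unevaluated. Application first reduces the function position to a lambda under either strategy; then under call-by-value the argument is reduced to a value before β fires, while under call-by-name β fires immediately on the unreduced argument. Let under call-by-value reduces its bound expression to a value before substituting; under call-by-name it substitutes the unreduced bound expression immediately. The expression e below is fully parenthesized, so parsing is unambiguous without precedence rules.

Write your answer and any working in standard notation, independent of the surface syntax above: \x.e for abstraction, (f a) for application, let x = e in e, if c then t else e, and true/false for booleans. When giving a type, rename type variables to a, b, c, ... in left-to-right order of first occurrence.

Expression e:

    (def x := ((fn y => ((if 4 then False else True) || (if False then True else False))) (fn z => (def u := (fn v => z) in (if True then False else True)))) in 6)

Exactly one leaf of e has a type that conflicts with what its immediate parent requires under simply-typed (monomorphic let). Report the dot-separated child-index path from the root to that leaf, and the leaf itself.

Answer: 0.0.0.0.0 : 4

Working:
  unify Int ~ Bool
  FAIL: mismatch Int ~ Bool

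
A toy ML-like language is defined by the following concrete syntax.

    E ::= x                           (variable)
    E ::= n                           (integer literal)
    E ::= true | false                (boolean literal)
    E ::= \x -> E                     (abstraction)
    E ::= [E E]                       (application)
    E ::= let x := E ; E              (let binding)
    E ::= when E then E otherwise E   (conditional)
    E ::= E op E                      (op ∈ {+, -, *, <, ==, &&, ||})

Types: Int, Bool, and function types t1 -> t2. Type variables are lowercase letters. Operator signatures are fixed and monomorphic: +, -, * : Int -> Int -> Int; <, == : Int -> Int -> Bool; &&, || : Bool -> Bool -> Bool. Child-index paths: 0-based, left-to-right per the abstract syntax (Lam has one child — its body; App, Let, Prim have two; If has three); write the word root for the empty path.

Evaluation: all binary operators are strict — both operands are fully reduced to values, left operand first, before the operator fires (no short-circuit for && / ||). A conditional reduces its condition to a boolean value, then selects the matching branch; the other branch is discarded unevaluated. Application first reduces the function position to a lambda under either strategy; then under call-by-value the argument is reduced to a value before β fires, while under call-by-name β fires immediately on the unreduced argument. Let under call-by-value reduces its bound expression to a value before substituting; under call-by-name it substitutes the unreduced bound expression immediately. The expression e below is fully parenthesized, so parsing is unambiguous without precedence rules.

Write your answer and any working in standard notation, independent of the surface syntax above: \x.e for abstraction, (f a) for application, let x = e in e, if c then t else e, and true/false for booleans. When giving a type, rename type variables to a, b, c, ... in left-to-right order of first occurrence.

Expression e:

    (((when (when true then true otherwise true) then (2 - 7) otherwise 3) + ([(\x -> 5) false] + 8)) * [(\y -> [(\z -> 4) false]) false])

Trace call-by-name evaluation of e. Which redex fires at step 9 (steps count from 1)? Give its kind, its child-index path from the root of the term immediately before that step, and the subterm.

Answer: delta at root : (8 * 4)

Trace:
step 0: (((if (if true then true else true) then (2 - 7) else 3) + (((\x.5) false) + 8)) * ((\y.((\z.4) false)) false))
step 1: [if@0.0.0] (((if true then (2 - 7) else 3) + (((\x.5) false) + 8)) * ((\y.((\z.4) false)) false))
step 2: [if@0.0] (((2 - 7) + (((\x.5) false) + 8)) * ((\y.((\z.4) false)) false))
step 3: [delta@0.0] ((-5 + (((\x.5) false) + 8)) * ((\y.((\z.4) false)) false))
step 4: [beta@0.1.0] ((-5 + (5 + 8)) * ((\y.((\z.4) false)) false))
step 5: [delta@0.1] ((-5 + 13) * ((\y.((\z.4) false)) false))
step 6: [delta@0] (8 * ((\y.((\z.4) false)) false))
step 7: [beta@1] (8 * ((\z.4) false))
step 8: [beta@1] (8 * 4)
step 9: [delta@root] 32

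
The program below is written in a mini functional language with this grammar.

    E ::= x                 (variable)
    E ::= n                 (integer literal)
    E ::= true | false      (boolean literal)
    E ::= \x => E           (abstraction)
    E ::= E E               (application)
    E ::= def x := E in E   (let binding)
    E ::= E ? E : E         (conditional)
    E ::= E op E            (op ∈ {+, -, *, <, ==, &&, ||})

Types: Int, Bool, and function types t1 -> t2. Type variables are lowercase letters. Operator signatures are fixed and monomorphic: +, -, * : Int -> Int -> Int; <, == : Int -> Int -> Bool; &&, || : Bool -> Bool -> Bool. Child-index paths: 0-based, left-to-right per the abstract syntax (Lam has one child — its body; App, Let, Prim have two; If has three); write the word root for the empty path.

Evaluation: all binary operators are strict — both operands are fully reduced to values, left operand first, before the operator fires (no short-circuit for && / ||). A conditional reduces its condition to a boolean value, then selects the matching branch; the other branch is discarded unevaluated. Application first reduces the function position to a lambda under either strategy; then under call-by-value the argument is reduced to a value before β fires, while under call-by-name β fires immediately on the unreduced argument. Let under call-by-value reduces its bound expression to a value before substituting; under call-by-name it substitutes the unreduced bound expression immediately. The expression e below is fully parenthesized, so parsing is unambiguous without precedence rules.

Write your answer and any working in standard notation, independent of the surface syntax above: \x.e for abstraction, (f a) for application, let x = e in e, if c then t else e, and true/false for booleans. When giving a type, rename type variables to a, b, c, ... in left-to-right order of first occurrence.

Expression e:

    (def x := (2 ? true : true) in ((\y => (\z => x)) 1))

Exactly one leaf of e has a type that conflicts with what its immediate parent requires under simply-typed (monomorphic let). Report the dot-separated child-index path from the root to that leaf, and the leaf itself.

Trace:
  unify Int ~ Bool
  FAIL: mismatch Int ~ Bool

Answer: 0.0 : 2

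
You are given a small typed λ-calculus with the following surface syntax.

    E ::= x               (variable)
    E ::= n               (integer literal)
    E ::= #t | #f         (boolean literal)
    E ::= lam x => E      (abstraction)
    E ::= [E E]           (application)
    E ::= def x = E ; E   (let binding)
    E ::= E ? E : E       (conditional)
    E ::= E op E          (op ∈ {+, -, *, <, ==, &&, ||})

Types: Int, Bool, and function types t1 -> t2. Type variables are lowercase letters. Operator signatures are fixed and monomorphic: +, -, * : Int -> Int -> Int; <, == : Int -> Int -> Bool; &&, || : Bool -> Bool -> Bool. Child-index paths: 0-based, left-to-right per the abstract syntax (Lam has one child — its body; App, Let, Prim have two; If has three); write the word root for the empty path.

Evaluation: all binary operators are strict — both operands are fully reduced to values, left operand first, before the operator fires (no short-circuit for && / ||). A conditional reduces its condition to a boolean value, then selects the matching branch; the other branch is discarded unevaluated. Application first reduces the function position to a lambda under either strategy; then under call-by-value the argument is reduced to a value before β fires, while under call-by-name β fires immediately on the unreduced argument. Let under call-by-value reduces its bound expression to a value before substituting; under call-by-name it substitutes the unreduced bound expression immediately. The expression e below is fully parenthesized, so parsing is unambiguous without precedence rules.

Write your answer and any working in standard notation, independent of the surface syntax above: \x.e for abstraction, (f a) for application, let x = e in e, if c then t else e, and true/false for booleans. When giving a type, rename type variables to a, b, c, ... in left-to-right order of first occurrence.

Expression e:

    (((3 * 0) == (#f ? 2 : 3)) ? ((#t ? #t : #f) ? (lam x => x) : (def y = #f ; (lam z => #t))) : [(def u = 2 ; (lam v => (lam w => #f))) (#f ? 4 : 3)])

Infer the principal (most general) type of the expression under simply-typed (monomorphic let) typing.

Answer: Bool -> Bool

Trace:
  unify Int ~ Int
  unify Int ~ Int
  unify Int ~ Int
  unify Bool ~ Bool
  unify Int ~ Int
  unify Int ~ Int
  unify Bool ~ Bool
  unify Bool ~ Bool
  unify Bool ~ Bool
  unify Bool ~ Bool
x : a
\x._ : a -> a
let y : Bool
\z._ : b -> Bool
  unify a -> a ~ b -> Bool
  unify a ~ b
  unify b ~ Bool
let u : Int
\w._ : d -> Bool
\v._ : c -> d -> Bool
  unify Bool ~ Bool
  unify Int ~ Int
  unify c -> d -> Bool ~ Int -> e
  unify c ~ Int
  unify d -> Bool ~ e
_ _ : d -> Bool
  unify Bool -> Bool ~ d -> Bool
  unify Bool ~ d
  unify Bool ~ Bool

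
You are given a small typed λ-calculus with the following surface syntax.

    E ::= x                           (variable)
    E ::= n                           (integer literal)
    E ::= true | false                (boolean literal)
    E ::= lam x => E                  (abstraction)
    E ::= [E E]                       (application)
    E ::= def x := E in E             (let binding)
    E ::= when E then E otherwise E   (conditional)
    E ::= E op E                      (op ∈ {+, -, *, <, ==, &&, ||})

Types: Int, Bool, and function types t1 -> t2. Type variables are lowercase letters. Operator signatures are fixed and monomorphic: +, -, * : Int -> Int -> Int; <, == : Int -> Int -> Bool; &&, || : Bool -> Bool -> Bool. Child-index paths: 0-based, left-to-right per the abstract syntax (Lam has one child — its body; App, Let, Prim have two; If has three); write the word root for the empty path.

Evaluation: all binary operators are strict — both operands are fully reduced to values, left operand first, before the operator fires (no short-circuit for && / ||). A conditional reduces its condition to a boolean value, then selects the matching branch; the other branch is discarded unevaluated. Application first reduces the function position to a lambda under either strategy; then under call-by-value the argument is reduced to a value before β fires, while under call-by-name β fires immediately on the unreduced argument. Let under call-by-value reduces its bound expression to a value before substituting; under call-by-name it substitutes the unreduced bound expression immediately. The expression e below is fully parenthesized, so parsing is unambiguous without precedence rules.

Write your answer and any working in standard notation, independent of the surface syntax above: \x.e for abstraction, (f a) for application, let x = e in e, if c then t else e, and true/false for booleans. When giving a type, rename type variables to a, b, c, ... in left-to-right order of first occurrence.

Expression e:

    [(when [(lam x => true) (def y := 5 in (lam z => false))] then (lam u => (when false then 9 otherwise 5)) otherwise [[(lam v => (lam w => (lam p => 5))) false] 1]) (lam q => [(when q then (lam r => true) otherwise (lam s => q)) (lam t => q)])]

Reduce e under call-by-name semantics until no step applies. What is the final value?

Working:
step 0: ((if ((\x.true) (let y = 5 in (\z.false))) then (\u.(if false then 9 else 5)) else (((\v.(\w.(\p.5))) false) 1)) (\q.((if q then (\r.true) else (\s.q)) (\t.q))))
step 1: [beta@0.0] ((if true then (\u.(if false then 9 else 5)) else (((\v.(\w.(\p.5))) false) 1)) (\q.((if q then (\r.true) else (\s.q)) (\t.q))))
step 2: [if@0] ((\u.(if false then 9 else 5)) (\q.((if q then (\r.true) else (\s.q)) (\t.q))))
step 3: [beta@root] (if false then 9 else 5)
step 4: [if@root] 5

Answer: 5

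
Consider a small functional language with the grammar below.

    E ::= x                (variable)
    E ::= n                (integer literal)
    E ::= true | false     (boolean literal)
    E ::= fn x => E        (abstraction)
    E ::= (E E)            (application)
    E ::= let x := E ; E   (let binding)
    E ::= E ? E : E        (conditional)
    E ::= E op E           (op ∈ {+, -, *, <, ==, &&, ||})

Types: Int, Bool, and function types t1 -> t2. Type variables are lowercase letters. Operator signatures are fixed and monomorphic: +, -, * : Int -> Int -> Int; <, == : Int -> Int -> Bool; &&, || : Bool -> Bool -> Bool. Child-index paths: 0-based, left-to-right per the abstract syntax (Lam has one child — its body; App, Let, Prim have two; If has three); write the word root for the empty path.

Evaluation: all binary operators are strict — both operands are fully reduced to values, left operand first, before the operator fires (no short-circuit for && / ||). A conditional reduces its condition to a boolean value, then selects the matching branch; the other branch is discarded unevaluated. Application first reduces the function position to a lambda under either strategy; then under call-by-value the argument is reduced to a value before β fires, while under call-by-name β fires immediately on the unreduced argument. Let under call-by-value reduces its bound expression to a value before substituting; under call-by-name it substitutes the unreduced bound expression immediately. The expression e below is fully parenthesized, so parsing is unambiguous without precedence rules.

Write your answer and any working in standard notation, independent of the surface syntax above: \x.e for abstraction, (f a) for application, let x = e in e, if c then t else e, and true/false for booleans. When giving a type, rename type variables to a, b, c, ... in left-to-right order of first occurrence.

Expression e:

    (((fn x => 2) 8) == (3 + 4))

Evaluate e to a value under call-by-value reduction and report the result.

Derivation:
step 0: (((\x.2) 8) == (3 + 4))
step 1: [beta@0] (2 == (3 + 4))
step 2: [delta@1] (2 == 7)
step 3: [delta@root] false

Answer: false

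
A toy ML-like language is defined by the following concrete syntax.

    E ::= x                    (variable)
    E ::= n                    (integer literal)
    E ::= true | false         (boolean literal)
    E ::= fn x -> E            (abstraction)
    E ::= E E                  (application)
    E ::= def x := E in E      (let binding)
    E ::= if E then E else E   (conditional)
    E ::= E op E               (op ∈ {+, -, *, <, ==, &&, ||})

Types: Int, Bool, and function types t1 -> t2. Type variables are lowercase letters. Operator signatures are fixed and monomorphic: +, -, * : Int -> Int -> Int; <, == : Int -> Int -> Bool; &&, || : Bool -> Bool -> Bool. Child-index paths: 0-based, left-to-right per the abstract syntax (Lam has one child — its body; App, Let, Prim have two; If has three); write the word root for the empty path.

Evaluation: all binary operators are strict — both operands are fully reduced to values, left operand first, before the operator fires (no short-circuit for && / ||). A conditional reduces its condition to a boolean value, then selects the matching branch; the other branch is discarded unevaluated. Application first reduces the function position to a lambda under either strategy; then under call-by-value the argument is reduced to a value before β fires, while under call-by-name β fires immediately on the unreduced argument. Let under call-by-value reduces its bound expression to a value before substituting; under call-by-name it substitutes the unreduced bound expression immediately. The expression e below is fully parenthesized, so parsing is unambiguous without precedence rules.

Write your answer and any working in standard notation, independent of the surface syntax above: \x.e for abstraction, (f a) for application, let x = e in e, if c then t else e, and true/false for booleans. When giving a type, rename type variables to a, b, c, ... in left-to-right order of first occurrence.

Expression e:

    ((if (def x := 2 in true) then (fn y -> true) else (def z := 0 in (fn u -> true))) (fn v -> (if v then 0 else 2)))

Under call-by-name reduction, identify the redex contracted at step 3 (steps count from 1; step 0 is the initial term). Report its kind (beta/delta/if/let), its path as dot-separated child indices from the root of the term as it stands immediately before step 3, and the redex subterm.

Working:
step 0: ((if (let x = 2 in true) then (\y.true) else (let z = 0 in (\u.true))) (\v.(if v then 0 else 2)))
step 1: [let@0.0] ((if true then (\y.true) else (let z = 0 in (\u.true))) (\v.(if v then 0 else 2)))
step 2: [if@0] ((\y.true) (\v.(if v then 0 else 2)))
step 3: [beta@root] true

Answer: beta at root : ((\y.true) (\v.(if v then 0 else 2)))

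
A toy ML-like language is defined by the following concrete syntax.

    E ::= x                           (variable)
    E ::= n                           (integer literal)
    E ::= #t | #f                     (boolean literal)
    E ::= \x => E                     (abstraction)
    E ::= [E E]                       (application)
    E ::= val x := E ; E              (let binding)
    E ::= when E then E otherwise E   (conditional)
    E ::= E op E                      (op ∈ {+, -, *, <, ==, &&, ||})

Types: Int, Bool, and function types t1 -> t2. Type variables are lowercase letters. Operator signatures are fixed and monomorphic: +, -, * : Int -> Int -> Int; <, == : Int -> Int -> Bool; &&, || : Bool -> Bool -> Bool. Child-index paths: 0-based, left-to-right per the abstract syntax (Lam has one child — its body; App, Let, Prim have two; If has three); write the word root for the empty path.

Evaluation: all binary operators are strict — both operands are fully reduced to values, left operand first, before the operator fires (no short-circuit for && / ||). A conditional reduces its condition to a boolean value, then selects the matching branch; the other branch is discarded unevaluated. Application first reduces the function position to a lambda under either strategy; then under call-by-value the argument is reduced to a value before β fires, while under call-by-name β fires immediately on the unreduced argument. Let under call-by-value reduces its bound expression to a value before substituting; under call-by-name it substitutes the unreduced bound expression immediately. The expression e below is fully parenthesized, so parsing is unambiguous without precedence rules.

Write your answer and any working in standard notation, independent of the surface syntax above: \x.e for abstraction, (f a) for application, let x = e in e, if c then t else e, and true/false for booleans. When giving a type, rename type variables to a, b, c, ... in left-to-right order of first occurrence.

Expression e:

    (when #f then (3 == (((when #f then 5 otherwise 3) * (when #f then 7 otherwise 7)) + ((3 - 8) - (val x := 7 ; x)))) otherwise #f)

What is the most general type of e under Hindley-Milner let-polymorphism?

Trace:
  unify Bool ~ Bool
  unify Int ~ Int
  unify Bool ~ Bool
  unify Int ~ Int
  unify Int ~ Int
  unify Bool ~ Bool
  unify Int ~ Int
  unify Int ~ Int
  unify Int ~ Int
  unify Int ~ Int
  unify Int ~ Int
  unify Int ~ Int
let x : Int
x : Int
  unify Int ~ Int
  unify Int ~ Int
  unify Int ~ Int
  unify Bool ~ Bool

Answer: Bool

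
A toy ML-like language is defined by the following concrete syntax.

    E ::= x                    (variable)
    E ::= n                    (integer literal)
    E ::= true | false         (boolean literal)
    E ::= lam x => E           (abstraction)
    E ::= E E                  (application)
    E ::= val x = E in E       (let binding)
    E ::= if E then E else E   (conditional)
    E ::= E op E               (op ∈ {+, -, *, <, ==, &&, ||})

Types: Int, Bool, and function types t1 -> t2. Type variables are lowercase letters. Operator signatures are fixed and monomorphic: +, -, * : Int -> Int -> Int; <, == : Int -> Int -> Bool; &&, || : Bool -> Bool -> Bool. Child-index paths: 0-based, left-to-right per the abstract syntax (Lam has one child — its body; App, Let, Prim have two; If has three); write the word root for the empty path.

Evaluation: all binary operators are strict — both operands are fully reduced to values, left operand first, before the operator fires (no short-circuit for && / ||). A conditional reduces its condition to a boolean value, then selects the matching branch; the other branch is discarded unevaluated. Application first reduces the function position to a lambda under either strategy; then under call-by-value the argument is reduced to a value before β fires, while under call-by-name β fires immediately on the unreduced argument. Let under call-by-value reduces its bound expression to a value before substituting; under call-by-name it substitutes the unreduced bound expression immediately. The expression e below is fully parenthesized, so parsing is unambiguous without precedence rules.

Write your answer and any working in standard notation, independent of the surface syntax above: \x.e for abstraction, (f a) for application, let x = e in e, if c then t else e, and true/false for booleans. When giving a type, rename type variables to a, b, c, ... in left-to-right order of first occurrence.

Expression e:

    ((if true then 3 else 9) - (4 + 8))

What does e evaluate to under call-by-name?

Answer: -9

Trace:
step 0: ((if true then 3 else 9) - (4 + 8))
step 1: [if@0] (3 - (4 + 8))
step 2: [delta@1] (3 - 12)
step 3: [delta@root] -9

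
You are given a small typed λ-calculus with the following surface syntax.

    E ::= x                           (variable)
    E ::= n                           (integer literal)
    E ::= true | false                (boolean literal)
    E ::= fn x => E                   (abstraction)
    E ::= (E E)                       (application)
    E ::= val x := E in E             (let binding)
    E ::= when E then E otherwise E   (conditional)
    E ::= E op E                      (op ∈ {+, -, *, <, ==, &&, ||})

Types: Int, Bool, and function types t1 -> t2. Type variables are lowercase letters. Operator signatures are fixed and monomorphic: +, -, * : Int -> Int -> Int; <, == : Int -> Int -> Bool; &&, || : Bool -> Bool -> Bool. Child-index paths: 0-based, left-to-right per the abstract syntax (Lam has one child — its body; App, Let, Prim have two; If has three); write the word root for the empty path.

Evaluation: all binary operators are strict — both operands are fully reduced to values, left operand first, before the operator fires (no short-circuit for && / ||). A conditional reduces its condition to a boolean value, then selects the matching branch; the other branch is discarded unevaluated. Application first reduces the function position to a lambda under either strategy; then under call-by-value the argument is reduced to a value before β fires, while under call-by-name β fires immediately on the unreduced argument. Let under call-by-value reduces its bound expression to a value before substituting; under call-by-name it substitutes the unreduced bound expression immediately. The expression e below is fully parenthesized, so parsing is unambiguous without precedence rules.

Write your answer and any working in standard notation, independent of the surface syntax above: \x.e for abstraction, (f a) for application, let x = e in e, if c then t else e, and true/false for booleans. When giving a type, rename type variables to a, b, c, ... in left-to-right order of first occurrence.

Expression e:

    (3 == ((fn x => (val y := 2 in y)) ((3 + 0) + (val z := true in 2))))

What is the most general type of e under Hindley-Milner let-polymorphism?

Answer: Bool

Derivation:
  unify Int ~ Int
let y : Int
y : Int
\x._ : a -> Int
  unify Int ~ Int
  unify Int ~ Int
  unify Int ~ Int
let z : Bool
  unify Int ~ Int
  unify a -> Int ~ Int -> b
  unify a ~ Int
  unify Int ~ b
_ _ : Int
  unify Int ~ Int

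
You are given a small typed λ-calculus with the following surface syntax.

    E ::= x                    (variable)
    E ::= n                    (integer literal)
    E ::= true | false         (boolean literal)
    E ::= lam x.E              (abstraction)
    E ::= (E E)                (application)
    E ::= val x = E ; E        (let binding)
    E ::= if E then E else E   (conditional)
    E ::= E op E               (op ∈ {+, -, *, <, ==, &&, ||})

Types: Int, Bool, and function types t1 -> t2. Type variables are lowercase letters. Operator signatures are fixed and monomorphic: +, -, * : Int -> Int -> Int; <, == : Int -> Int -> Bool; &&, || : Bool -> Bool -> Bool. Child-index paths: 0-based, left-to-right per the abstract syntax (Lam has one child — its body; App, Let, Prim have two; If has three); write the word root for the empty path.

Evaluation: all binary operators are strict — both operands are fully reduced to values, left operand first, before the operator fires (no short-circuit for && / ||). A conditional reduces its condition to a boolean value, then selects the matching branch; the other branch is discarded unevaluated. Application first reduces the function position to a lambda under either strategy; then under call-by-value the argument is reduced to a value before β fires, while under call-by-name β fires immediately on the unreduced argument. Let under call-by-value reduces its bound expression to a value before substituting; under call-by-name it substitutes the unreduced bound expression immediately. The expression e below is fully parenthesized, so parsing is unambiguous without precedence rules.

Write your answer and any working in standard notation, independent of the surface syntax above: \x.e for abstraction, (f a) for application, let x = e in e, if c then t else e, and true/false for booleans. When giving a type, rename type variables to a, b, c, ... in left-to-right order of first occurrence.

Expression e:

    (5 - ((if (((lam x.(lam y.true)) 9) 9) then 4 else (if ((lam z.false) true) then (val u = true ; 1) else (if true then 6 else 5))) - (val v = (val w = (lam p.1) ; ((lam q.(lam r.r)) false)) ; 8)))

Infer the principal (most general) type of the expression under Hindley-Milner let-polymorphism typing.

Working:
  unify Int ~ Int
\y._ : b -> Bool
\x._ : a -> b -> Bool
  unify a -> b -> Bool ~ Int -> c
  unify a ~ Int
  unify b -> Bool ~ c
_ _ : b -> Bool
  unify b -> Bool ~ Int -> d
  unify b ~ Int
  unify Bool ~ d
_ _ : Bool
  unify Bool ~ Bool
\z._ : e -> Bool
  unify e -> Bool ~ Bool -> f
  unify e ~ Bool
  unify Bool ~ f
_ _ : Bool
  unify Bool ~ Bool
let u : Bool
  unify Bool ~ Bool
  unify Int ~ Int
  unify Int ~ Int
  unify Int ~ Int
  unify Int ~ Int
\p._ : g -> Int
let w : forall. g -> Int
r : i
\r._ : i -> i
\q._ : h -> i -> i
  unify h -> i -> i ~ Bool -> j
  unify h ~ Bool
  unify i -> i ~ j
_ _ : i -> i
let v : forall. i -> i
  unify Int ~ Int
  unify Int ~ Int

Answer: Int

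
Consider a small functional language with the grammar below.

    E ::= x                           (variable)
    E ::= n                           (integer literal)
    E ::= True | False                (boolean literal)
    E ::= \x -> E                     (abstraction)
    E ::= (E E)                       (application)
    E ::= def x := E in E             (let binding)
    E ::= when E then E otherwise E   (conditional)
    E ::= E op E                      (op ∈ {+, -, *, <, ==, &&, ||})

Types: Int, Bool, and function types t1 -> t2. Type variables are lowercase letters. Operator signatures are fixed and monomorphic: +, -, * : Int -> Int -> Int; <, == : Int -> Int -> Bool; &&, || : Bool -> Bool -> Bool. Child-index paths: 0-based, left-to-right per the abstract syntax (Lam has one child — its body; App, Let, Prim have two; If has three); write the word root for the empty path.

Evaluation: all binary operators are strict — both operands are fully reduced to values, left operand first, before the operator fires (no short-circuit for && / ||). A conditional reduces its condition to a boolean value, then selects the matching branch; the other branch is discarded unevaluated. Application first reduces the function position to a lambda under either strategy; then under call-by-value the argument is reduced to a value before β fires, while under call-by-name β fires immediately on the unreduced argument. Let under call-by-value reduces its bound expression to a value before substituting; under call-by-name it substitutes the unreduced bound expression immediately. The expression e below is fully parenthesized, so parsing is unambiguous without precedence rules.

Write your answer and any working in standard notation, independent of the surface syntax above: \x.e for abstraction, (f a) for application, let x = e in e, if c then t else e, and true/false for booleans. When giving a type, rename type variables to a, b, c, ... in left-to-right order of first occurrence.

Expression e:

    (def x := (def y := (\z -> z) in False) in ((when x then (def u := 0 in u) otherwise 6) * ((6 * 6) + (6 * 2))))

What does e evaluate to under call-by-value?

Answer: 288

Trace:
step 0: (let x = (let y = (\z.z) in false) in ((if x then (let u = 0 in u) else 6) * ((6 * 6) + (6 * 2))))
step 1: [let@0] (let x = false in ((if x then (let u = 0 in u) else 6) * ((6 * 6) + (6 * 2))))
step 2: [let@root] ((if false then (let u = 0 in u) else 6) * ((6 * 6) + (6 * 2)))
step 3: [if@0] (6 * ((6 * 6) + (6 * 2)))
step 4: [delta@1.0] (6 * (36 + (6 * 2)))
step 5: [delta@1.1] (6 * (36 + 12))
step 6: [delta@1] (6 * 48)
step 7: [delta@root] 288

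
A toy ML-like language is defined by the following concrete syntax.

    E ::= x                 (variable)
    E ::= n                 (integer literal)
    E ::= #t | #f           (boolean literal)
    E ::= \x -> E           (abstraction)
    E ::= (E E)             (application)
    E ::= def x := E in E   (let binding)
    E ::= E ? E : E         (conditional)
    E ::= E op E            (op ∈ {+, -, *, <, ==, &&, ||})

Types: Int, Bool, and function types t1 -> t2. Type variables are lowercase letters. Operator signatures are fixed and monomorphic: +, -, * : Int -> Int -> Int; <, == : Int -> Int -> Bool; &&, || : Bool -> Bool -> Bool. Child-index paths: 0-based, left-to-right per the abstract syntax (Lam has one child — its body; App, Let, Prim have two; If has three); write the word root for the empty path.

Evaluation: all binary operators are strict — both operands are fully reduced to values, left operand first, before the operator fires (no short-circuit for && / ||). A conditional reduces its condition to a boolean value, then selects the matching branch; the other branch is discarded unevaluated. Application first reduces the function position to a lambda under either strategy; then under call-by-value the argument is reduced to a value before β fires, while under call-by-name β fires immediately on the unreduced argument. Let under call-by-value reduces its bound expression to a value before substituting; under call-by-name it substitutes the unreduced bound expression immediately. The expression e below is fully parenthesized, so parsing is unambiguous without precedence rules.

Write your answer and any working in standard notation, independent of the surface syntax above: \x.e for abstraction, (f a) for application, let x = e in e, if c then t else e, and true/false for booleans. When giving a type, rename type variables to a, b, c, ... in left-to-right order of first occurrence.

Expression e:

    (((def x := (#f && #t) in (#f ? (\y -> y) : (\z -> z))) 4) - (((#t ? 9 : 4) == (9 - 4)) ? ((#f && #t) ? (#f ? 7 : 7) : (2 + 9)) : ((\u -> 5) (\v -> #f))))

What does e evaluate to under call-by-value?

Answer: -1

Working:
step 0: (((let x = (false && true) in (if false then (\y.y) else (\z.z))) 4) - (if ((if true then 9 else 4) == (9 - 4)) then (if (false && true) then (if false then 7 else 7) else (2 + 9)) else ((\u.5) (\v.false))))
step 1: [delta@0.0.0] (((let x = false in (if false then (\y.y) else (\z.z))) 4) - (if ((if true then 9 else 4) == (9 - 4)) then (if (false && true) then (if false then 7 else 7) else (2 + 9)) else ((\u.5) (\v.false))))
step 2: [let@0.0] (((if false then (\y.y) else (\z.z)) 4) - (if ((if true then 9 else 4) == (9 - 4)) then (if (false && true) then (if false then 7 else 7) else (2 + 9)) else ((\u.5) (\v.false))))
step 3: [if@0.0] (((\z.z) 4) - (if ((if true then 9 else 4) == (9 - 4)) then (if (false && true) then (if false then 7 else 7) else (2 + 9)) else ((\u.5) (\v.false))))
step 4: [beta@0] (4 - (if ((if true then 9 else 4) == (9 - 4)) then (if (false && true) then (if false then 7 else 7) else (2 + 9)) else ((\u.5) (\v.false))))
step 5: [if@1.0.0] (4 - (if (9 == (9 - 4)) then (if (false && true) then (if false then 7 else 7) else (2 + 9)) else ((\u.5) (\v.false))))
step 6: [delta@1.0.1] (4 - (if (9 == 5) then (if (false && true) then (if false then 7 else 7) else (2 + 9)) else ((\u.5) (\v.false))))
step 7: [delta@1.0] (4 - (if false then (if (false && true) then (if false then 7 else 7) else (2 + 9)) else ((\u.5) (\v.false))))
step 8: [if@1] (4 - ((\u.5) (\v.false)))
step 9: [beta@1] (4 - 5)
step 10: [delta@root] -1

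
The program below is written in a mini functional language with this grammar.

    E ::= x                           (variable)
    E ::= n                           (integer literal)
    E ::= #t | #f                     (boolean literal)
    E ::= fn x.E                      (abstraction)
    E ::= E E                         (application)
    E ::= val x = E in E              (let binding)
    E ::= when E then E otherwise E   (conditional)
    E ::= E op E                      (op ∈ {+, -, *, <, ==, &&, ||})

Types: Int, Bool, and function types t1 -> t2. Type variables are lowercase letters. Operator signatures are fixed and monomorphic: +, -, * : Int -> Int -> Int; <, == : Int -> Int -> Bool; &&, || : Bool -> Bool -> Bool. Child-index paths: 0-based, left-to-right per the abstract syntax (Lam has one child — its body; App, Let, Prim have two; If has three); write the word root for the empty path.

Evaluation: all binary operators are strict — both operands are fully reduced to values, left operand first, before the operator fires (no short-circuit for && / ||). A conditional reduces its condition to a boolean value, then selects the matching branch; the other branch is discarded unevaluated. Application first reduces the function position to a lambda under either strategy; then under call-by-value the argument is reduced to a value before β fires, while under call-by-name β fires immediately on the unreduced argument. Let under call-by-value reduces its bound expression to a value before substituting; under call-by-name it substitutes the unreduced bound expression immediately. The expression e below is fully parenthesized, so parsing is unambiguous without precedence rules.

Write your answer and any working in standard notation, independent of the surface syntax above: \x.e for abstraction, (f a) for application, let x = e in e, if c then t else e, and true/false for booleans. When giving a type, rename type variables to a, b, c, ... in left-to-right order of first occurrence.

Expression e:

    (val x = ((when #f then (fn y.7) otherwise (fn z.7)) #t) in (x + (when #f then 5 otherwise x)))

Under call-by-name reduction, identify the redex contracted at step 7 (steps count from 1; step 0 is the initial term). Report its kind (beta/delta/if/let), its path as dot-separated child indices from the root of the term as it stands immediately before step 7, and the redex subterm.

Answer: delta at root : (7 + 7)

Working:
step 0: (let x = ((if false then (\y.7) else (\z.7)) true) in (x + (if false then 5 else x)))
step 1: [let@root] (((if false then (\y.7) else (\z.7)) true) + (if false then 5 else ((if false then (\y.7) else (\z.7)) true)))
step 2: [if@0.0] (((\z.7) true) + (if false then 5 else ((if false then (\y.7) else (\z.7)) true)))
step 3: [beta@0] (7 + (if false then 5 else ((if false then (\y.7) else (\z.7)) true)))
step 4: [if@1] (7 + ((if false then (\y.7) else (\z.7)) true))
step 5: [if@1.0] (7 + ((\z.7) true))
step 6: [beta@1] (7 + 7)
step 7: [delta@root] 14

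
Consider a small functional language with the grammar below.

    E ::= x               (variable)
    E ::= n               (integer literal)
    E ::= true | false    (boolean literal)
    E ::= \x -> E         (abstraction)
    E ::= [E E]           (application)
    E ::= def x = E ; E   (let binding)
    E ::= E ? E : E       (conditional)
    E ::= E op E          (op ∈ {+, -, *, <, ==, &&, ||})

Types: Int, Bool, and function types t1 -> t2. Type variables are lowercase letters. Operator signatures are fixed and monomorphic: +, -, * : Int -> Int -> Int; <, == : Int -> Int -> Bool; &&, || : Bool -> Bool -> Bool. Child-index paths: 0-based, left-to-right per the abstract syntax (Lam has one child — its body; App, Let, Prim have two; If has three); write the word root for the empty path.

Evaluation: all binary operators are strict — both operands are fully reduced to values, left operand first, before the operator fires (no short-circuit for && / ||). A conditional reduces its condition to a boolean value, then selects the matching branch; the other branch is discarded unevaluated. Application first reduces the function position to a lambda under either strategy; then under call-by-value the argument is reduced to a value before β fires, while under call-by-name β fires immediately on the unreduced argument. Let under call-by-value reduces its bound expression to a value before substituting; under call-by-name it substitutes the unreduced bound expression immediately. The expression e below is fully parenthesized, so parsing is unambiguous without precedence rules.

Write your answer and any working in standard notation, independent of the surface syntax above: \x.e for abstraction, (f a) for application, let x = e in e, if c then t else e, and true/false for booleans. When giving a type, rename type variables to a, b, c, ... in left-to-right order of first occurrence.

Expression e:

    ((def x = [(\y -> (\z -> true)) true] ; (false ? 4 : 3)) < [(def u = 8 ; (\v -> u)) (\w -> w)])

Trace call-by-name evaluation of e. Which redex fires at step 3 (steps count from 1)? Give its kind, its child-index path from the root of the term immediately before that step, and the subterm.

Answer: let at 1.0 : (let u = 8 in (\v.u))

Trace:
step 0: ((let x = ((\y.(\z.true)) true) in (if false then 4 else 3)) < ((let u = 8 in (\v.u)) (\w.w)))
step 1: [let@0] ((if false then 4 else 3) < ((let u = 8 in (\v.u)) (\w.w)))
step 2: [if@0] (3 < ((let u = 8 in (\v.u)) (\w.w)))
step 3: [let@1.0] (3 < ((\v.8) (\w.w)))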